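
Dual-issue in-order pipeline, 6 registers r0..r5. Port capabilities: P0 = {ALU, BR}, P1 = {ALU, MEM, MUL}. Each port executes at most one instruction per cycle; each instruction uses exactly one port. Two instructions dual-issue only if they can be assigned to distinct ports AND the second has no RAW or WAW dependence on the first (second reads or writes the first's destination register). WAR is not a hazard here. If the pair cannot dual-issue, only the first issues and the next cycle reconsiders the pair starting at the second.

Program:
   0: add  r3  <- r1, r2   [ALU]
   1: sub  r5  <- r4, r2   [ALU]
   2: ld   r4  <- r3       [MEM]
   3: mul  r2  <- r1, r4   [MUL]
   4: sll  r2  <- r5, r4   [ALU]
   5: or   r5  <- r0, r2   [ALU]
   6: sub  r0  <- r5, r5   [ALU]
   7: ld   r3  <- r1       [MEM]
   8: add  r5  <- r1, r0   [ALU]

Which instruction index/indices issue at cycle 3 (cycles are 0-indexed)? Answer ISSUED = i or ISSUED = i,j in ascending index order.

ISSUED = 4

t=0 i0+i1:add+sub ; 2-wide
t=1 i2:ld ; no-port MEM/MUL
t=2 i3:mul ; WAW r2
t=3 i4:sll ; RAW r2
t=4 i5:or ; RAW r5
t=5 i6+i7:sub+ld ; 2-wide
t=6 i8:add ; tail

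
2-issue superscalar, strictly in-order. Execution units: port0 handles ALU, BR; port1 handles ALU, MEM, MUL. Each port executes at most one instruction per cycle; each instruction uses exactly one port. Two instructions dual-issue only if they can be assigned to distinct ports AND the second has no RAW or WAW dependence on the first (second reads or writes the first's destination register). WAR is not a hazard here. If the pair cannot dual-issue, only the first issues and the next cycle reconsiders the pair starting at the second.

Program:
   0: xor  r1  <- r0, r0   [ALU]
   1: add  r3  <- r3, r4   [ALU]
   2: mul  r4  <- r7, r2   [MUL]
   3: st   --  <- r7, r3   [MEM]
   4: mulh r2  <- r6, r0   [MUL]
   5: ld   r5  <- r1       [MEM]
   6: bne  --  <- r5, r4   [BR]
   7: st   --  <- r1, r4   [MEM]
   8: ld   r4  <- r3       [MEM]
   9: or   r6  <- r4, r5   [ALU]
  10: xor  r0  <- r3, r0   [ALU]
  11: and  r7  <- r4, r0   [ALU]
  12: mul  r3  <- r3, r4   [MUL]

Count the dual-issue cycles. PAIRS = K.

PAIRS = 4

c0: i0+i1 xor;add  2-wide
c1: i2 mul  no-port MUL/MEM
c2: i3 st  no-port MEM/MUL
c3: i4 mulh  no-port MUL/MEM
c4: i5 ld  RAW r5
c5: i6+i7 bne;st  2-wide
c6: i8 ld  RAW r4
c7: i9+i10 or;xor  2-wide
c8: i11+i12 and;mul  2-wide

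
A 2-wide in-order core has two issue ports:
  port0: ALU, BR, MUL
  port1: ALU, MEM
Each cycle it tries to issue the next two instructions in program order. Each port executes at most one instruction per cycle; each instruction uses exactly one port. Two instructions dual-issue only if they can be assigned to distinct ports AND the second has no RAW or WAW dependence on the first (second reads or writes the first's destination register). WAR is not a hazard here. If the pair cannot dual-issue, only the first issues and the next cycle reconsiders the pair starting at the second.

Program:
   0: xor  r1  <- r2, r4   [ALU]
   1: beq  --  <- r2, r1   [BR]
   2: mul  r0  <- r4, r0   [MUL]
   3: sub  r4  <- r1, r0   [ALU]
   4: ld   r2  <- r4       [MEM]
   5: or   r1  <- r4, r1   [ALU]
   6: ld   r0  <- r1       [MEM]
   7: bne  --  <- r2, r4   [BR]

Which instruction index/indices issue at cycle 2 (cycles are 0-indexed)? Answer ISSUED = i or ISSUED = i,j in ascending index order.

ISSUED = 2

t=0 i0:xor.ALU ; RAW r1
t=1 i1:beq.BR ; no-port BR/MUL
t=2 i2:mul.MUL ; RAW r0
t=3 i3:sub.ALU ; RAW r4
t=4 i4&i5:ld.MEM/or.ALU ; pair
t=5 i6&i7:ld.MEM/bne.BR ; pair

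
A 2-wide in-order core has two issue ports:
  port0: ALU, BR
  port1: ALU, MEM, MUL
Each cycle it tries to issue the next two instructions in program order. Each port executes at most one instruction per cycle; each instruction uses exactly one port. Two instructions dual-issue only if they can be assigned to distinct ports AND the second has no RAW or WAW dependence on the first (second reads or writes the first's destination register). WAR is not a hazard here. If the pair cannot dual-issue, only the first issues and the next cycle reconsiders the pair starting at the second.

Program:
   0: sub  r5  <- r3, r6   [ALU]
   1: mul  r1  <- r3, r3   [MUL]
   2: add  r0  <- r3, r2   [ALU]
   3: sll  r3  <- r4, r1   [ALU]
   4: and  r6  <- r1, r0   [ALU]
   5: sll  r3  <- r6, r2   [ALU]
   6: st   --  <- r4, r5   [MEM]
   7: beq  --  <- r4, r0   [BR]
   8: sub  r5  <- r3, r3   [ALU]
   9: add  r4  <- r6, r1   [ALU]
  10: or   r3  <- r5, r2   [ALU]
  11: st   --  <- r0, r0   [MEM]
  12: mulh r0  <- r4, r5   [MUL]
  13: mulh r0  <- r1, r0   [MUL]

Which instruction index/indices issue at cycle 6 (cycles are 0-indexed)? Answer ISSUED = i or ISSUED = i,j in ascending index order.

ISSUED = 11

0. sub/mul @i0&i1  | pair
1. add/sll @i2&i3  | pair
2. and @i4  | RAW r6
3. sll/st @i5&i6  | pair
4. beq/sub @i7&i8  | pair
5. add/or @i9&i10  | pair
6. st @i11  | no-port MEM/MUL
7. mulh @i12  | no-port MUL/MUL
8. mulh @i13  | tail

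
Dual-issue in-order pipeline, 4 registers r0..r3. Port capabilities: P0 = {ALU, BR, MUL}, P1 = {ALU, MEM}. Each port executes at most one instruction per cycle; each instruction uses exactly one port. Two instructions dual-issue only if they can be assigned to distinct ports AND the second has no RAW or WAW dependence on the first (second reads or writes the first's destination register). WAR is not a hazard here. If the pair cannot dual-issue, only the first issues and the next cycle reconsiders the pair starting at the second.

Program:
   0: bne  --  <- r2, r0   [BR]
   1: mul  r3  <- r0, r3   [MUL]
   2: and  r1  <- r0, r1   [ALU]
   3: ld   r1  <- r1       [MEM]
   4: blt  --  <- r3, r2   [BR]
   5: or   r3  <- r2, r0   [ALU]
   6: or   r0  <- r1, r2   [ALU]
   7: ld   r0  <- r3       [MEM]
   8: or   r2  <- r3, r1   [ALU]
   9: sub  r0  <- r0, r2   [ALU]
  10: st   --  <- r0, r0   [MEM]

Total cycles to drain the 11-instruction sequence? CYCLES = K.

CYCLES = 7

  cy0 -> i0 (bne) no-port BR/MUL
  cy1 -> i1,i2 (mul and) pair
  cy2 -> i3,i4 (ld blt) pair
  cy3 -> i5,i6 (or or) pair
  cy4 -> i7,i8 (ld or) pair
  cy5 -> i9 (sub) RAW r0
  cy6 -> i10 (st) tail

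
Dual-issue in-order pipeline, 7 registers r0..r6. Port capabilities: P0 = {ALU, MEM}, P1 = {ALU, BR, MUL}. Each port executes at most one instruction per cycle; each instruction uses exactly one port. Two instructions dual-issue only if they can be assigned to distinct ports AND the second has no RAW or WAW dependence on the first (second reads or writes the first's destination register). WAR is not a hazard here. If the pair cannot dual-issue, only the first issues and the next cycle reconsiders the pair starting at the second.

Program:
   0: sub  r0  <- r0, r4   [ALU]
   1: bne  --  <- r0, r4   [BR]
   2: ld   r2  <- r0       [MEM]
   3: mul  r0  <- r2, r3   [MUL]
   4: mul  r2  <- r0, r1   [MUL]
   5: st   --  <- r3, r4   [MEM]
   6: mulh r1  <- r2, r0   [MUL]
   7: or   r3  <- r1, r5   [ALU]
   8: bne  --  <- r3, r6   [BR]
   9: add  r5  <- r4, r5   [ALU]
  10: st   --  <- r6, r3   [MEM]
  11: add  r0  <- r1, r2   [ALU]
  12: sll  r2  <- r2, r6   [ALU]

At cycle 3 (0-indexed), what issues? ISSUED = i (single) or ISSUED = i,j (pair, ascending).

ISSUED = 4,5

[0] i0  sub  -- RAW r0
[1] i1&i2  bne;ld  -- pair
[2] i3  mul  -- no-port MUL/MUL
[3] i4&i5  mul;st  -- pair
[4] i6  mulh  -- RAW r1
[5] i7  or  -- RAW r3
[6] i8&i9  bne;add  -- pair
[7] i10&i11  st;add  -- pair
[8] i12  sll  -- tail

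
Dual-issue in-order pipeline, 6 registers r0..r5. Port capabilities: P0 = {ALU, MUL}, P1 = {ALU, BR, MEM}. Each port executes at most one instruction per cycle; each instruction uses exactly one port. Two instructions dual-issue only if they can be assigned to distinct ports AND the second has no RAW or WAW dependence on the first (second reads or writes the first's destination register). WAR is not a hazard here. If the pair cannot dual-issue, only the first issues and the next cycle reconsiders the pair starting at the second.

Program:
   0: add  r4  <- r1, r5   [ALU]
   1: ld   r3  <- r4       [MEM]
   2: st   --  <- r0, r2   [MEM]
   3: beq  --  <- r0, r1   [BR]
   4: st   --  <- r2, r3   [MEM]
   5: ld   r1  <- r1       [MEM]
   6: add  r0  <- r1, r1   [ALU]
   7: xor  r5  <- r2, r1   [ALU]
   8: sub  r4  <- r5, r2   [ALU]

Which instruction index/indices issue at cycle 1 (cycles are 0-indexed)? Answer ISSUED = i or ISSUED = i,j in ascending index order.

ISSUED = 1

[0] i0  add  -- RAW r4
[1] i1  ld  -- no-port MEM/MEM
[2] i2  st  -- no-port MEM/BR
[3] i3  beq  -- no-port BR/MEM
[4] i4  st  -- no-port MEM/MEM
[5] i5  ld  -- RAW r1
[6] i6+i7  add/xor  -- 2-wide
[7] i8  sub  -- tail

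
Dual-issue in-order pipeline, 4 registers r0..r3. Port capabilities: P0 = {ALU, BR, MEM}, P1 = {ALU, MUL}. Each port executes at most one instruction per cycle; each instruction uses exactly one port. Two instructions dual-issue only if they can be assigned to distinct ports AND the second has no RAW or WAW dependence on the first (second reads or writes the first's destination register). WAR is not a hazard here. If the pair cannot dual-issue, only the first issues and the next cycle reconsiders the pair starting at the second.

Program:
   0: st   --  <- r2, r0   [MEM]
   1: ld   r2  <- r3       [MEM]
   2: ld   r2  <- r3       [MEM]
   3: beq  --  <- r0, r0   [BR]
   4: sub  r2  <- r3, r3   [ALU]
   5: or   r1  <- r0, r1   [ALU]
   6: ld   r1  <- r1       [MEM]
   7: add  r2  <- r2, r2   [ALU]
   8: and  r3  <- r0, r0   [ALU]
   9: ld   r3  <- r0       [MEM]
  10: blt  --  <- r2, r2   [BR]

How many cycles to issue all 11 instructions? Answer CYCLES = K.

c0: i0 st.MEM  no-port MEM/MEM
c1: i1 ld.MEM  no-port MEM/MEM
c2: i2 ld.MEM  no-port MEM/BR
c3: i3/i4 beq.BR sub.ALU  dual
c4: i5 or.ALU  RAW+WAW r1
c5: i6/i7 ld.MEM add.ALU  dual
c6: i8 and.ALU  WAW r3
c7: i9 ld.MEM  no-port MEM/BR
c8: i10 blt.BR  tail

CYCLES = 9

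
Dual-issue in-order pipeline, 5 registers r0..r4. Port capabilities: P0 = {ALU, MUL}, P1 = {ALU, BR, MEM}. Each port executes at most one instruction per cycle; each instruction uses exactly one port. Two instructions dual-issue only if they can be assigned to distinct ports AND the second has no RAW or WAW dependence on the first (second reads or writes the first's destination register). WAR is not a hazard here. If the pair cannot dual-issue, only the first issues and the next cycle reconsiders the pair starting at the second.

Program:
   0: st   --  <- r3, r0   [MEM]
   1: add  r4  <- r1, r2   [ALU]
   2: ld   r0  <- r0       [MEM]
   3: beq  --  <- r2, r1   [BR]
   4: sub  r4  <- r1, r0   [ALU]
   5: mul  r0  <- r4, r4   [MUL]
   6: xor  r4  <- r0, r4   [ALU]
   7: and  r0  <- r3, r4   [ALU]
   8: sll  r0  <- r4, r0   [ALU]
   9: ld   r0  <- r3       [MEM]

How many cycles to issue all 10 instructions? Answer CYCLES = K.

CYCLES = 8

t=0 i0,i1:st.MEM/add.ALU ; pair
t=1 i2:ld.MEM ; no-port MEM/BR
t=2 i3,i4:beq.BR/sub.ALU ; pair
t=3 i5:mul.MUL ; RAW r0
t=4 i6:xor.ALU ; RAW r4
t=5 i7:and.ALU ; RAW+WAW r0
t=6 i8:sll.ALU ; WAW r0
t=7 i9:ld.MEM ; tail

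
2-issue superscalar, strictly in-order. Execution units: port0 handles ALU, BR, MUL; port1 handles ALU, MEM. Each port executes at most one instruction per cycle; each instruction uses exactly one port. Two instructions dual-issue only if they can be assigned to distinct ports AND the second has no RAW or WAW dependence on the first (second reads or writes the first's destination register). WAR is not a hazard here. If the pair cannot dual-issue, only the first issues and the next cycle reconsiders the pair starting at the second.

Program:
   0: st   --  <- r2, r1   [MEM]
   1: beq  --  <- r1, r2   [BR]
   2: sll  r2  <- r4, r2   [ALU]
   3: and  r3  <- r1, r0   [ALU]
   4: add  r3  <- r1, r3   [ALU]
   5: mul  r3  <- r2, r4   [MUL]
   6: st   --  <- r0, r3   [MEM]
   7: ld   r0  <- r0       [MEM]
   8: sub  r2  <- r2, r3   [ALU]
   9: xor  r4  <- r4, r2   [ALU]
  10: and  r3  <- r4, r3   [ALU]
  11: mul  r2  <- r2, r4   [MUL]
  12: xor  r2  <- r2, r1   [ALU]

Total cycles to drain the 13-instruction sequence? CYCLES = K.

CYCLES = 9

[0] i0+i1  st+beq  -- pair
[1] i2+i3  sll+and  -- pair
[2] i4  add  -- WAW r3
[3] i5  mul  -- RAW r3
[4] i6  st  -- no-port MEM/MEM
[5] i7+i8  ld+sub  -- pair
[6] i9  xor  -- RAW r4
[7] i10+i11  and+mul  -- pair
[8] i12  xor  -- tail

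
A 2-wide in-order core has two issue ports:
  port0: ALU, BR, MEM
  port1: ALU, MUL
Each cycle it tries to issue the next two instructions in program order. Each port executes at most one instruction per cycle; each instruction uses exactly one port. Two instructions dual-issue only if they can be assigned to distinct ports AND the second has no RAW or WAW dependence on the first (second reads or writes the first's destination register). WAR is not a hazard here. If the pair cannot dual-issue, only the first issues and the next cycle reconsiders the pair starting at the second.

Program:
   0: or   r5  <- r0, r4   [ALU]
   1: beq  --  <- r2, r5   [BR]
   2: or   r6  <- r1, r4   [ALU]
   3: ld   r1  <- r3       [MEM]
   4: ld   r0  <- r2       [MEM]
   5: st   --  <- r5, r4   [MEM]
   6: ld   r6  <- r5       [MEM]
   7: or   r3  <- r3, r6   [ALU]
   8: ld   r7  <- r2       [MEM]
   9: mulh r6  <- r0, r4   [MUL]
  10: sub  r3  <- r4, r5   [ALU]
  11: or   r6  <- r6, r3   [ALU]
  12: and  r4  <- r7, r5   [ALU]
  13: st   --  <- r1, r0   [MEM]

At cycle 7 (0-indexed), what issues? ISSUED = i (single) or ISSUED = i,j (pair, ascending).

ISSUED = 9,10

0. or.ALU @i0  | RAW r5
1. beq.BR+or.ALU @i1/i2  | 2-wide
2. ld.MEM @i3  | no-port MEM/MEM
3. ld.MEM @i4  | no-port MEM/MEM
4. st.MEM @i5  | no-port MEM/MEM
5. ld.MEM @i6  | RAW r6
6. or.ALU+ld.MEM @i7/i8  | 2-wide
7. mulh.MUL+sub.ALU @i9/i10  | 2-wide
8. or.ALU+and.ALU @i11/i12  | 2-wide
9. st.MEM @i13  | tail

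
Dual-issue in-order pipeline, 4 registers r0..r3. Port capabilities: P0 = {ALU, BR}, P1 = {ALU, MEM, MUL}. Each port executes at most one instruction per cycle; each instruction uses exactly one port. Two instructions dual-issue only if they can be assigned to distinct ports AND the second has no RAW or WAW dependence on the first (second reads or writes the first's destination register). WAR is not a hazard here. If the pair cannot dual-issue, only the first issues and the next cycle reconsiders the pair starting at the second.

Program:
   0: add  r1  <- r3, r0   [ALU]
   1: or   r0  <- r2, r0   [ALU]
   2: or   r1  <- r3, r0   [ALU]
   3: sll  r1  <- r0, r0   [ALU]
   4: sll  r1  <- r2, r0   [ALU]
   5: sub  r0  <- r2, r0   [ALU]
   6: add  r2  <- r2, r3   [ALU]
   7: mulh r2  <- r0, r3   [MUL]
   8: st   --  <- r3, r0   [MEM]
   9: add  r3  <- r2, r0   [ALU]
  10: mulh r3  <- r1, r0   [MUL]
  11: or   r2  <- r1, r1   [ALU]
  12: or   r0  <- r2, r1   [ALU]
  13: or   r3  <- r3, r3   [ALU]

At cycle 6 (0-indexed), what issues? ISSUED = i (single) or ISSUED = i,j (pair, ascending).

ISSUED = 8,9

0. add/or @i0&i1  | pair
1. or @i2  | WAW r1
2. sll @i3  | WAW r1
3. sll/sub @i4&i5  | pair
4. add @i6  | WAW r2
5. mulh @i7  | no-port MUL/MEM
6. st/add @i8&i9  | pair
7. mulh/or @i10&i11  | pair
8. or/or @i12&i13  | pair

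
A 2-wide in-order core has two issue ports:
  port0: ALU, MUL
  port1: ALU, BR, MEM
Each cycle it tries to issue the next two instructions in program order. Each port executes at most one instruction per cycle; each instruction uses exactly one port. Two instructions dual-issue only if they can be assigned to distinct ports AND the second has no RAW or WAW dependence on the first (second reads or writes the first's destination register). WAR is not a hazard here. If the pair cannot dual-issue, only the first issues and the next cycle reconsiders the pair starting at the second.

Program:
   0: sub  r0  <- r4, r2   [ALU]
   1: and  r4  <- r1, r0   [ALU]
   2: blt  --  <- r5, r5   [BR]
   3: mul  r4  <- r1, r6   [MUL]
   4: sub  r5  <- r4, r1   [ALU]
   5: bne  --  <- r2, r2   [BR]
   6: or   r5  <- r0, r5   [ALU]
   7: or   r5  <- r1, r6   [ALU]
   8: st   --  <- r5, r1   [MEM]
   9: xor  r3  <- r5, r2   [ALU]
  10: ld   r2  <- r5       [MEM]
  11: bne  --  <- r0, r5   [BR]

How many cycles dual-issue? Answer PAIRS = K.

[0] i0  sub  -- RAW r0
[1] i1+i2  and+blt  -- pair
[2] i3  mul  -- RAW r4
[3] i4+i5  sub+bne  -- pair
[4] i6  or  -- WAW r5
[5] i7  or  -- RAW r5
[6] i8+i9  st+xor  -- pair
[7] i10  ld  -- no-port MEM/BR
[8] i11  bne  -- tail

PAIRS = 3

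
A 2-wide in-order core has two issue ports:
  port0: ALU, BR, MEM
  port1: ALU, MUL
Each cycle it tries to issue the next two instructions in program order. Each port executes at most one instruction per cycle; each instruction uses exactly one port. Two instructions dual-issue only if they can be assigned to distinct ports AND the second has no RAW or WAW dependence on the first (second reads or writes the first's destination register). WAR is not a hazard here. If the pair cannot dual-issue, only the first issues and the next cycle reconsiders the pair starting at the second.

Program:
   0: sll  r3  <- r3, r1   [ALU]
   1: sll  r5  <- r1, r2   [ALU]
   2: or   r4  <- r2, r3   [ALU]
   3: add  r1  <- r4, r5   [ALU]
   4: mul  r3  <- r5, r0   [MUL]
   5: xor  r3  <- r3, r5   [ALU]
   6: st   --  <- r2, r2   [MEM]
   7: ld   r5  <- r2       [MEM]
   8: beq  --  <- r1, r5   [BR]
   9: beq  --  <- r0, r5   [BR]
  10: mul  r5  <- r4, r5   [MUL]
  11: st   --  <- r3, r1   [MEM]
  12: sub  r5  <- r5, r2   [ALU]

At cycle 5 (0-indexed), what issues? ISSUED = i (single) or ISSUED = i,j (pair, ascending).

ISSUED = 8

#0 head=0: sll/sll i0+i1 dual
#1 head=2: or i2 RAW r4
#2 head=3: add/mul i3+i4 dual
#3 head=5: xor/st i5+i6 dual
#4 head=7: ld i7 no-port MEM/BR
#5 head=8: beq i8 no-port BR/BR
#6 head=9: beq/mul i9+i10 dual
#7 head=11: st/sub i11+i12 dual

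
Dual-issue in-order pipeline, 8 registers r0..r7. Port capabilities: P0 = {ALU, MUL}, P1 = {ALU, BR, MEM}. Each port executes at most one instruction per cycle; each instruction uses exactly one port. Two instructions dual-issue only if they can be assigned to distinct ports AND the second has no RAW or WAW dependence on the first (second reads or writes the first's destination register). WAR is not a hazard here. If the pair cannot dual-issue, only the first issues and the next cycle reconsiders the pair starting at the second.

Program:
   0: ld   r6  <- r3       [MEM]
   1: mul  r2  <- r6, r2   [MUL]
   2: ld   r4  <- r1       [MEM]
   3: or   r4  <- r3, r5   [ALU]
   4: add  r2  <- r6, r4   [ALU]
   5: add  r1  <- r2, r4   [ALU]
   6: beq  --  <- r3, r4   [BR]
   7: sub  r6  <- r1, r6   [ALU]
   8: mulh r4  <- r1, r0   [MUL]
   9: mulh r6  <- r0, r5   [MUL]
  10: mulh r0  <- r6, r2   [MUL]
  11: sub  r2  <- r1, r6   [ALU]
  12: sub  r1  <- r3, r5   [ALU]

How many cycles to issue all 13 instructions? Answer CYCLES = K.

CYCLES = 9

c0: i0 ld  RAW r6
c1: i1,i2 mul;ld  2-wide
c2: i3 or  RAW r4
c3: i4 add  RAW r2
c4: i5,i6 add;beq  2-wide
c5: i7,i8 sub;mulh  2-wide
c6: i9 mulh  no-port MUL/MUL
c7: i10,i11 mulh;sub  2-wide
c8: i12 sub  tail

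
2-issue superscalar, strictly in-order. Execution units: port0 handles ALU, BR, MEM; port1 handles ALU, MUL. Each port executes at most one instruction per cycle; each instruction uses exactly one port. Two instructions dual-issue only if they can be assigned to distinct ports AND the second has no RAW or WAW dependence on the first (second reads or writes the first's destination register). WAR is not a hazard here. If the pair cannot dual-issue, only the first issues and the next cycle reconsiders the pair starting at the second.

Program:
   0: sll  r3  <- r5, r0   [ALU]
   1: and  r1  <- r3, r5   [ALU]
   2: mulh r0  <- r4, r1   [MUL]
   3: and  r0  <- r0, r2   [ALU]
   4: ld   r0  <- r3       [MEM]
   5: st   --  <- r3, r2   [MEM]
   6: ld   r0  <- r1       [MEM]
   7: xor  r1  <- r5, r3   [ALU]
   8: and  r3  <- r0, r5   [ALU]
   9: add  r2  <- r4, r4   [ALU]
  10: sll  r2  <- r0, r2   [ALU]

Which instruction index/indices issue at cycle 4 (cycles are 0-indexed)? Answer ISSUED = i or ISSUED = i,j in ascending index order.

c0: i0 sll.ALU  RAW r3
c1: i1 and.ALU  RAW r1
c2: i2 mulh.MUL  RAW+WAW r0
c3: i3 and.ALU  WAW r0
c4: i4 ld.MEM  no-port MEM/MEM
c5: i5 st.MEM  no-port MEM/MEM
c6: i6+i7 ld.MEM;xor.ALU  pair
c7: i8+i9 and.ALU;add.ALU  pair
c8: i10 sll.ALU  tail

ISSUED = 4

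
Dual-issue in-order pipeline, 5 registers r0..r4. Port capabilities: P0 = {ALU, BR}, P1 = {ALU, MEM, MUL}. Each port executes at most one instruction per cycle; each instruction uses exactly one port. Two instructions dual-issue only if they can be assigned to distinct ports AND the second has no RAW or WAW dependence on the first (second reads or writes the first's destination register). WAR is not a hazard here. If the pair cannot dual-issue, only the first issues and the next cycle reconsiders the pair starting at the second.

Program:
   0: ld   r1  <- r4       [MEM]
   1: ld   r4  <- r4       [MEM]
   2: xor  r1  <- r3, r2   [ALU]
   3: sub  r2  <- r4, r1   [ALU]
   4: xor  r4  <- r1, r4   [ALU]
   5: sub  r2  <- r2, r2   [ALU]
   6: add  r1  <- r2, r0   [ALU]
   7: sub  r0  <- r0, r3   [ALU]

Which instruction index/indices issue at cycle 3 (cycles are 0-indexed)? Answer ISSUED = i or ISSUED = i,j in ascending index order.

  cy0 -> i0 (ld) no-port MEM/MEM
  cy1 -> i1/i2 (ld+xor) pair
  cy2 -> i3/i4 (sub+xor) pair
  cy3 -> i5 (sub) RAW r2
  cy4 -> i6/i7 (add+sub) pair

ISSUED = 5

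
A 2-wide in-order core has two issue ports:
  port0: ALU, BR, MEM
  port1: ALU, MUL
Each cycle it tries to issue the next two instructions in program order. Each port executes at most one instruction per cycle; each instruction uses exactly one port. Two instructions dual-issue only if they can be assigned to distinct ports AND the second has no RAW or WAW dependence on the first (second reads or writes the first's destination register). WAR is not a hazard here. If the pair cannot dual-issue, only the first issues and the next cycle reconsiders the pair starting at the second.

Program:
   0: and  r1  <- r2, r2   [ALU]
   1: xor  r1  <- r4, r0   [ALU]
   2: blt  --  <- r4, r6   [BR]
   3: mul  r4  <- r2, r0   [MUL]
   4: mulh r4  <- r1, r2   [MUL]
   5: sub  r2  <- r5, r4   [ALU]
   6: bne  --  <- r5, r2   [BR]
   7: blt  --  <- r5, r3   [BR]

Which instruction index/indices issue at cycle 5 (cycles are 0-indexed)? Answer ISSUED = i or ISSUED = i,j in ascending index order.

ISSUED = 6

[0] i0  and.ALU  -- WAW r1
[1] i1/i2  xor.ALU;blt.BR  -- pair
[2] i3  mul.MUL  -- no-port MUL/MUL
[3] i4  mulh.MUL  -- RAW r4
[4] i5  sub.ALU  -- RAW r2
[5] i6  bne.BR  -- no-port BR/BR
[6] i7  blt.BR  -- tail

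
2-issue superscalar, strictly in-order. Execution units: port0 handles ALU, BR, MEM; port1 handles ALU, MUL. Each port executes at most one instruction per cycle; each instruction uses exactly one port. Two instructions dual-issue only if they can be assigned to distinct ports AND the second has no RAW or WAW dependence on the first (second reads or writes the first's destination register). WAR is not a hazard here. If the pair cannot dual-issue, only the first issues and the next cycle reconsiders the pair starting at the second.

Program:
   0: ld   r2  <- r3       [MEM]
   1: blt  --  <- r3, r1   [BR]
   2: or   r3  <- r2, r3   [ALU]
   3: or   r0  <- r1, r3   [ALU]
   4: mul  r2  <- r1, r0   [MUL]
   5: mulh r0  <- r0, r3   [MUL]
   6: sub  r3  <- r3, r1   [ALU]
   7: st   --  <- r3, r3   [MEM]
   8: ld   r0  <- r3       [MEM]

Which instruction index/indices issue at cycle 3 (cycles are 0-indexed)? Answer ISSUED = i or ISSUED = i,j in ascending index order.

ISSUED = 4

#0 head=0: ld i0 no-port MEM/BR
#1 head=1: blt+or i1&i2 pair
#2 head=3: or i3 RAW r0
#3 head=4: mul i4 no-port MUL/MUL
#4 head=5: mulh+sub i5&i6 pair
#5 head=7: st i7 no-port MEM/MEM
#6 head=8: ld i8 tail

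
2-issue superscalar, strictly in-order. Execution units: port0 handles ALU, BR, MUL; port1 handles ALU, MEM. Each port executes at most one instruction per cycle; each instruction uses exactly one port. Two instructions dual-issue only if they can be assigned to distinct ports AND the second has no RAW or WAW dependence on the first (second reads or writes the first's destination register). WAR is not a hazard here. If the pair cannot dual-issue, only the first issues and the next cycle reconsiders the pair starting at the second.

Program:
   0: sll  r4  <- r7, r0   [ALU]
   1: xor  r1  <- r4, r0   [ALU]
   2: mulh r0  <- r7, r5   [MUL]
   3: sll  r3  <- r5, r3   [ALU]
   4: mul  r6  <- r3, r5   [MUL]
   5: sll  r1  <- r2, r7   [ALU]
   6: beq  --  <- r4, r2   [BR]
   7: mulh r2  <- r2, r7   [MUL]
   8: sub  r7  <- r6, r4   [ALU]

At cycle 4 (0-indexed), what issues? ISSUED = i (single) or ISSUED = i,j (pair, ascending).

ISSUED = 6

#0 head=0: sll i0 RAW r4
#1 head=1: xor mulh i1/i2 dual
#2 head=3: sll i3 RAW r3
#3 head=4: mul sll i4/i5 dual
#4 head=6: beq i6 no-port BR/MUL
#5 head=7: mulh sub i7/i8 dual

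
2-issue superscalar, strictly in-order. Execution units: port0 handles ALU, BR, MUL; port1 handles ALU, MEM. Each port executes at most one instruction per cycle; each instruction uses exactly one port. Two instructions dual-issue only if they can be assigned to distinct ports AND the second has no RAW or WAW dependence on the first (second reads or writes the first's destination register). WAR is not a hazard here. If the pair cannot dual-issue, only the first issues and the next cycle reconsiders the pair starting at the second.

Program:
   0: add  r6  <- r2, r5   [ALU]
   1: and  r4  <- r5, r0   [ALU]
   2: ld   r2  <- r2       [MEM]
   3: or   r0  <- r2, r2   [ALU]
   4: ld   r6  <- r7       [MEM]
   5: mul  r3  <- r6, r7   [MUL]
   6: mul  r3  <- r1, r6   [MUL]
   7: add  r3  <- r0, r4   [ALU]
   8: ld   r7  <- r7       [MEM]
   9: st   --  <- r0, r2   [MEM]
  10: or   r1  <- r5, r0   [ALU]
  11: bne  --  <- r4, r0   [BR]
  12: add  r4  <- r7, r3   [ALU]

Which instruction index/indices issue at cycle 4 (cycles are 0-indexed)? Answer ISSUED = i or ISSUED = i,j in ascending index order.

ISSUED = 6

#0 head=0: add.ALU+and.ALU i0/i1 2-wide
#1 head=2: ld.MEM i2 RAW r2
#2 head=3: or.ALU+ld.MEM i3/i4 2-wide
#3 head=5: mul.MUL i5 no-port MUL/MUL
#4 head=6: mul.MUL i6 WAW r3
#5 head=7: add.ALU+ld.MEM i7/i8 2-wide
#6 head=9: st.MEM+or.ALU i9/i10 2-wide
#7 head=11: bne.BR+add.ALU i11/i12 2-wide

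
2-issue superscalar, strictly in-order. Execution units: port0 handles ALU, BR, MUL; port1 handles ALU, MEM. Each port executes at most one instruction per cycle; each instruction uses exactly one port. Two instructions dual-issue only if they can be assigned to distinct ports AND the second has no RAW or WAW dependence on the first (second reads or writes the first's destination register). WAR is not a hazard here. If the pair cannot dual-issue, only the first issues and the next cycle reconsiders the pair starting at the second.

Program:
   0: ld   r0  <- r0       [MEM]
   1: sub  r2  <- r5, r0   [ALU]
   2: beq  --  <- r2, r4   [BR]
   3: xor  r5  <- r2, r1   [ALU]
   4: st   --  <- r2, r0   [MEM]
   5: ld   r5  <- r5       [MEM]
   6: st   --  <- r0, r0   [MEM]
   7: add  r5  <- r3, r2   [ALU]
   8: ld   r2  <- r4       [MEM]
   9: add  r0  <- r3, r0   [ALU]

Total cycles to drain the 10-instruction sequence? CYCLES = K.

  cy0 -> i0 (ld) RAW r0
  cy1 -> i1 (sub) RAW r2
  cy2 -> i2/i3 (beq xor) dual
  cy3 -> i4 (st) no-port MEM/MEM
  cy4 -> i5 (ld) no-port MEM/MEM
  cy5 -> i6/i7 (st add) dual
  cy6 -> i8/i9 (ld add) dual

CYCLES = 7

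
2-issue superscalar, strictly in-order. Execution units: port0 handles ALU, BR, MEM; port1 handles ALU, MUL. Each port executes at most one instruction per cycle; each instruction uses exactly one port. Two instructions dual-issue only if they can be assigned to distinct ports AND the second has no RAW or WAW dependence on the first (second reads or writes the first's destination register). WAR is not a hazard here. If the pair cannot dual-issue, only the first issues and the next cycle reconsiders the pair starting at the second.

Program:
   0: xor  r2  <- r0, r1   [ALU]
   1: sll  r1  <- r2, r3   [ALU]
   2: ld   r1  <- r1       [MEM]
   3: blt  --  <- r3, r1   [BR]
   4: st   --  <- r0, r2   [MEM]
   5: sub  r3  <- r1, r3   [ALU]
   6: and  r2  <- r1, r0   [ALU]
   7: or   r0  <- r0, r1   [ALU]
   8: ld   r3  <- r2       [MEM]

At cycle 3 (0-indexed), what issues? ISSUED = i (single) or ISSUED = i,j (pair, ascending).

ISSUED = 3

#0 head=0: xor.ALU i0 RAW r2
#1 head=1: sll.ALU i1 RAW+WAW r1
#2 head=2: ld.MEM i2 no-port MEM/BR
#3 head=3: blt.BR i3 no-port BR/MEM
#4 head=4: st.MEM+sub.ALU i4,i5 2-wide
#5 head=6: and.ALU+or.ALU i6,i7 2-wide
#6 head=8: ld.MEM i8 tail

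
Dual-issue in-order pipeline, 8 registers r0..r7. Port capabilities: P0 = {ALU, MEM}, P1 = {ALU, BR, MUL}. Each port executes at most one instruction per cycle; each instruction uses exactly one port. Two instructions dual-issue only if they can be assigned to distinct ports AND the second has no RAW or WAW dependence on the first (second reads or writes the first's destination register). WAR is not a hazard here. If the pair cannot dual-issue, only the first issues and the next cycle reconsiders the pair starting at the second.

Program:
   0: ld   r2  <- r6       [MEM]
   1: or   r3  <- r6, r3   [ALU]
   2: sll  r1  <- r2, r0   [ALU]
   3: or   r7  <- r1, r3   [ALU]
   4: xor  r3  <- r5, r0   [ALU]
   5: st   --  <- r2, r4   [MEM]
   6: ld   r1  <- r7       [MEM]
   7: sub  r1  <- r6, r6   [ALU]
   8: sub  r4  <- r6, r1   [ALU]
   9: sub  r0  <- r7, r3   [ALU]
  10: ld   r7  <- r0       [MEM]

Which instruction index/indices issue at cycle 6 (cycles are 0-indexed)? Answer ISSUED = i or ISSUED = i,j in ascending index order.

t=0 i0/i1:ld/or ; pair
t=1 i2:sll ; RAW r1
t=2 i3/i4:or/xor ; pair
t=3 i5:st ; no-port MEM/MEM
t=4 i6:ld ; WAW r1
t=5 i7:sub ; RAW r1
t=6 i8/i9:sub/sub ; pair
t=7 i10:ld ; tail

ISSUED = 8,9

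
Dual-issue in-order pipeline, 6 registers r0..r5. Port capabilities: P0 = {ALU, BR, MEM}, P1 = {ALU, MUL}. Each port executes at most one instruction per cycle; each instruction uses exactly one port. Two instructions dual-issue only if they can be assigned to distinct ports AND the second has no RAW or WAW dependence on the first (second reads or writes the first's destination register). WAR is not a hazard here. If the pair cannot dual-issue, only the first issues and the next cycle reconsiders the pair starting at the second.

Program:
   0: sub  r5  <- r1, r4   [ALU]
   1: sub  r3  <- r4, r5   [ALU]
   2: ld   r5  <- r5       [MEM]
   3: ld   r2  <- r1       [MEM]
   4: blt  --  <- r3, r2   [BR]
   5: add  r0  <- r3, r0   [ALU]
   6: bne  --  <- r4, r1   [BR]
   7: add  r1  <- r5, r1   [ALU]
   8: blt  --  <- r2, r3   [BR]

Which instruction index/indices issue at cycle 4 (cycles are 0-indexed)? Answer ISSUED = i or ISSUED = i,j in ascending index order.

[0] i0  sub  -- RAW r5
[1] i1/i2  sub+ld  -- 2-wide
[2] i3  ld  -- no-port MEM/BR
[3] i4/i5  blt+add  -- 2-wide
[4] i6/i7  bne+add  -- 2-wide
[5] i8  blt  -- tail

ISSUED = 6,7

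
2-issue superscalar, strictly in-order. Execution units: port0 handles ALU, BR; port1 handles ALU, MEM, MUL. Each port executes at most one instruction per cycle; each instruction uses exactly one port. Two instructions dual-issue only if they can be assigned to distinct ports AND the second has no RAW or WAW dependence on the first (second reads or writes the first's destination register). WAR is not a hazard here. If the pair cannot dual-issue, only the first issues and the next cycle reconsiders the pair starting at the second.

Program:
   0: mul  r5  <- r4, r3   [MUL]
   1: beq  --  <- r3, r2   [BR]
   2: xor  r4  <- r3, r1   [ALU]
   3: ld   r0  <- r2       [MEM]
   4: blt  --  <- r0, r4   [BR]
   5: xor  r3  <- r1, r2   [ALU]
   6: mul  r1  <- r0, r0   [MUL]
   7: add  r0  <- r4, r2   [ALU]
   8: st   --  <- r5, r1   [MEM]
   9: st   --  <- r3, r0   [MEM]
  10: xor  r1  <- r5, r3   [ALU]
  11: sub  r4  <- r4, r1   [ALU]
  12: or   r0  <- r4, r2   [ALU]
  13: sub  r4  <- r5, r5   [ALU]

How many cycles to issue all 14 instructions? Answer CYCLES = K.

CYCLES = 8

#0 head=0: mul beq i0+i1 pair
#1 head=2: xor ld i2+i3 pair
#2 head=4: blt xor i4+i5 pair
#3 head=6: mul add i6+i7 pair
#4 head=8: st i8 no-port MEM/MEM
#5 head=9: st xor i9+i10 pair
#6 head=11: sub i11 RAW r4
#7 head=12: or sub i12+i13 pair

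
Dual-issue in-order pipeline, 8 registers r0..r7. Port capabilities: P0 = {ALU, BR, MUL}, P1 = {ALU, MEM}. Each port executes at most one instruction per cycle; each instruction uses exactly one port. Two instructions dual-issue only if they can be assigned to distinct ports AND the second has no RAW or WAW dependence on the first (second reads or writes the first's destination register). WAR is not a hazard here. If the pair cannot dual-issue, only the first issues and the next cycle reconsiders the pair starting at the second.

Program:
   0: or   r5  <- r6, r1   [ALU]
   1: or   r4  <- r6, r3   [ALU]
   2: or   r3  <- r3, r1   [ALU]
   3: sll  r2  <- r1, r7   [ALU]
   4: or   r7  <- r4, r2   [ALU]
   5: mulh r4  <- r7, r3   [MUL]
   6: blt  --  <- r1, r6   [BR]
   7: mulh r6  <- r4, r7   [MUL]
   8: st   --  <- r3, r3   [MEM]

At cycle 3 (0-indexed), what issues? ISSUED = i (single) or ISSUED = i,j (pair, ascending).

ISSUED = 5

t=0 i0/i1:or;or ; 2-wide
t=1 i2/i3:or;sll ; 2-wide
t=2 i4:or ; RAW r7
t=3 i5:mulh ; no-port MUL/BR
t=4 i6:blt ; no-port BR/MUL
t=5 i7/i8:mulh;st ; 2-wide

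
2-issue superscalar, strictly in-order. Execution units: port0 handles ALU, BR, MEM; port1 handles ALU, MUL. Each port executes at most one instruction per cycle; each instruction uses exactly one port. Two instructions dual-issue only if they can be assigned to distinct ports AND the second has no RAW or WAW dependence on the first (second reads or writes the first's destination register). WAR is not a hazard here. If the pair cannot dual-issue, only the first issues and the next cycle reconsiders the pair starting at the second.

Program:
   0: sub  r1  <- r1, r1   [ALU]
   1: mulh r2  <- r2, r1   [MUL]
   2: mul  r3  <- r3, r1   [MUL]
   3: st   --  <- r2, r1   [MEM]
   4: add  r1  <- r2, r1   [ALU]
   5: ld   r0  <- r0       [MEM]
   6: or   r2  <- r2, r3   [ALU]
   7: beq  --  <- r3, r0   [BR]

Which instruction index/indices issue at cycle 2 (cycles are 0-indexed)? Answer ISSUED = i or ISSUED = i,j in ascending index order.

ISSUED = 2,3

  cy0 -> i0 (sub) RAW r1
  cy1 -> i1 (mulh) no-port MUL/MUL
  cy2 -> i2/i3 (mul/st) 2-wide
  cy3 -> i4/i5 (add/ld) 2-wide
  cy4 -> i6/i7 (or/beq) 2-wide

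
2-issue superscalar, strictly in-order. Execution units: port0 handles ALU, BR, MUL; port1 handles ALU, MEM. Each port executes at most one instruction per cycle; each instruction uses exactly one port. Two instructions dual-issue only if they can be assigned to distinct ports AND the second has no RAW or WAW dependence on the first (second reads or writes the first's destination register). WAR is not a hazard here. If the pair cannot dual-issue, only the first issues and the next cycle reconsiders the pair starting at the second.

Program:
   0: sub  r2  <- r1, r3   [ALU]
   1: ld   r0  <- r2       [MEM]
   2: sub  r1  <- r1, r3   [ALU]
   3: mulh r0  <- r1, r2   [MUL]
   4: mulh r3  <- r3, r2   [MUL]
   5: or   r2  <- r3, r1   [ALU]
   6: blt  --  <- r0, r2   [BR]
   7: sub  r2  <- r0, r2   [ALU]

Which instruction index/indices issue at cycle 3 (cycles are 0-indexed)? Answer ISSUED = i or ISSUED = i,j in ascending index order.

ISSUED = 4

c0: i0 sub.ALU  RAW r2
c1: i1,i2 ld.MEM/sub.ALU  dual
c2: i3 mulh.MUL  no-port MUL/MUL
c3: i4 mulh.MUL  RAW r3
c4: i5 or.ALU  RAW r2
c5: i6,i7 blt.BR/sub.ALU  dual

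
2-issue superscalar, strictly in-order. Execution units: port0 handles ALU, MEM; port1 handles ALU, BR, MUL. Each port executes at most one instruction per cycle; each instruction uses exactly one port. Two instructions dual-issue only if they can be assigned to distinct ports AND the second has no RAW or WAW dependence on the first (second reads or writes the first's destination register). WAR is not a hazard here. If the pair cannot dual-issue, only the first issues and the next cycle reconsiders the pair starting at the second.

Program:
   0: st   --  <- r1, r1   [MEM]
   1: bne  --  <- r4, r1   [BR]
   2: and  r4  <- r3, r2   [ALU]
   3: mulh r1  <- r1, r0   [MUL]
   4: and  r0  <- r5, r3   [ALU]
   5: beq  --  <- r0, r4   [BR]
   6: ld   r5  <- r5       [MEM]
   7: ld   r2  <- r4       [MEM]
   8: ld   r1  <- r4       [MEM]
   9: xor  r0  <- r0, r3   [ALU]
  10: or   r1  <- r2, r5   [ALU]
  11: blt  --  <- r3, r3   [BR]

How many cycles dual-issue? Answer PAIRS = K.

#0 head=0: st bne i0/i1 dual
#1 head=2: and mulh i2/i3 dual
#2 head=4: and i4 RAW r0
#3 head=5: beq ld i5/i6 dual
#4 head=7: ld i7 no-port MEM/MEM
#5 head=8: ld xor i8/i9 dual
#6 head=10: or blt i10/i11 dual

PAIRS = 5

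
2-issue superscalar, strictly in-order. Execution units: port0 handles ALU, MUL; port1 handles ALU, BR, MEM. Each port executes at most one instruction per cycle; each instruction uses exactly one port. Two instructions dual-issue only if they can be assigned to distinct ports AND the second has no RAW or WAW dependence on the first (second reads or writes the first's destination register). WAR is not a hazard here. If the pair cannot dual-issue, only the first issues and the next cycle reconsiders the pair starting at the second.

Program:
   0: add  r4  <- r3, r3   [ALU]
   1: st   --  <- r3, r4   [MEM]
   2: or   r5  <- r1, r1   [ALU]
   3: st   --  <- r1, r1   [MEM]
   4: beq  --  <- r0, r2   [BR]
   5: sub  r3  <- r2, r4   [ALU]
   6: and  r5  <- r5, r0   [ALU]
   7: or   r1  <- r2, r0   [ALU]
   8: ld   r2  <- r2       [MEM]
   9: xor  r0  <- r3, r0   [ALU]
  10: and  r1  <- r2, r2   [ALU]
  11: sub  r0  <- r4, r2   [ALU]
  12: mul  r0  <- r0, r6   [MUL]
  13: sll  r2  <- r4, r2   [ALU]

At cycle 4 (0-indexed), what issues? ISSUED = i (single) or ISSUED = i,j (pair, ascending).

ISSUED = 6,7

[0] i0  add  -- RAW r4
[1] i1,i2  st or  -- 2-wide
[2] i3  st  -- no-port MEM/BR
[3] i4,i5  beq sub  -- 2-wide
[4] i6,i7  and or  -- 2-wide
[5] i8,i9  ld xor  -- 2-wide
[6] i10,i11  and sub  -- 2-wide
[7] i12,i13  mul sll  -- 2-wide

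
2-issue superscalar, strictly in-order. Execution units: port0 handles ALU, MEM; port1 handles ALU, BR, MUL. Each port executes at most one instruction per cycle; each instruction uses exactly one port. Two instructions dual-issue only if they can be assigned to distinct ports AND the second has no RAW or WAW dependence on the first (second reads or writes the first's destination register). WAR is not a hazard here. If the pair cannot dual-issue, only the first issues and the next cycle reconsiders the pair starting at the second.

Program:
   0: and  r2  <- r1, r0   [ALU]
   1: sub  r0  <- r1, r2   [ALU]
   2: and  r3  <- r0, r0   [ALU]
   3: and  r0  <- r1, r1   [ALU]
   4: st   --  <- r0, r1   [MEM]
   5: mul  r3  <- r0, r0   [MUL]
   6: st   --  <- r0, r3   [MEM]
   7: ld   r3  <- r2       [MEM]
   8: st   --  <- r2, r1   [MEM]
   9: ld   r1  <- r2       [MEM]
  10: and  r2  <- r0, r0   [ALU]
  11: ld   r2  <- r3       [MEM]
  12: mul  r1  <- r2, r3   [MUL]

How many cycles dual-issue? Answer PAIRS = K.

PAIRS = 3

c0: i0 and.ALU  RAW r2
c1: i1 sub.ALU  RAW r0
c2: i2&i3 and.ALU+and.ALU  dual
c3: i4&i5 st.MEM+mul.MUL  dual
c4: i6 st.MEM  no-port MEM/MEM
c5: i7 ld.MEM  no-port MEM/MEM
c6: i8 st.MEM  no-port MEM/MEM
c7: i9&i10 ld.MEM+and.ALU  dual
c8: i11 ld.MEM  RAW r2
c9: i12 mul.MUL  tail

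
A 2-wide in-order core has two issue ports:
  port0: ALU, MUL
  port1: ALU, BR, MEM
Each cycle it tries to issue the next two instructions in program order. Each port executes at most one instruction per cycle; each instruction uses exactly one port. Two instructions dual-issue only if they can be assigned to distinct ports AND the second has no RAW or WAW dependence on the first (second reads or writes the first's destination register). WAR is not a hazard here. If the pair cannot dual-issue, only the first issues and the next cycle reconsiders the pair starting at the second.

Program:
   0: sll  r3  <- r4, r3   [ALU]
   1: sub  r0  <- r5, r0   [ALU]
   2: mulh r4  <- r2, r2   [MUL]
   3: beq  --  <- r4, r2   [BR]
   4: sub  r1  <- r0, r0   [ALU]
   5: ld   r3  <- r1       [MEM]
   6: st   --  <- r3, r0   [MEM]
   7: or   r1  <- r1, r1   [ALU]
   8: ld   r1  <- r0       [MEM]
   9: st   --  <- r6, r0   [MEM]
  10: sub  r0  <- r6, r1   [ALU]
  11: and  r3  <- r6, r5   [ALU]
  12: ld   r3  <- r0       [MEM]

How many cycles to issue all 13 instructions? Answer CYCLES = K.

t=0 i0+i1:sll+sub ; pair
t=1 i2:mulh ; RAW r4
t=2 i3+i4:beq+sub ; pair
t=3 i5:ld ; no-port MEM/MEM
t=4 i6+i7:st+or ; pair
t=5 i8:ld ; no-port MEM/MEM
t=6 i9+i10:st+sub ; pair
t=7 i11:and ; WAW r3
t=8 i12:ld ; tail

CYCLES = 9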